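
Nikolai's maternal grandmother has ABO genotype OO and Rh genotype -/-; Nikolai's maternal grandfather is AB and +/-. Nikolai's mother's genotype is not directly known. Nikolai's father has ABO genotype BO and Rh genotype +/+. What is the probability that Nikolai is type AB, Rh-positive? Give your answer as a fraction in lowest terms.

Nikolai's mother's ABO genotype from OO × AB: 1/2 AO, 1/2 BO.
Crossing each possibility with the father BO and summing P(type AB): 1/2·1/4 + 1/2·0 = 1/8.
Similarly for Rh via the mother's Rh distribution: P(Rh+) = 1.
Independent loci: 1/8 × 1 = 1/8.

1/8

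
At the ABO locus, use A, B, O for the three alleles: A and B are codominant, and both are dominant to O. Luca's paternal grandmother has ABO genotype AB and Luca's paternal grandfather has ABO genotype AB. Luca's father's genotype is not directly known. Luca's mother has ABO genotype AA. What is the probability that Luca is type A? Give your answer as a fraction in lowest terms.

Luca's father's ABO genotype from AB × AB: 1/4 AA, 1/2 AB, 1/4 BB.
Crossing each possibility with the mother AA and summing P(type A): 1/4·1 + 1/2·1/2 + 1/4·0 = 1/2.

1/2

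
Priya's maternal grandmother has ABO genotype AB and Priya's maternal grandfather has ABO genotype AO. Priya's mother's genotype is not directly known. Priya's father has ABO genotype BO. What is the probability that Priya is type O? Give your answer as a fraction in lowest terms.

Priya's mother's ABO genotype from AB × AO: 1/4 AA, 1/4 AB, 1/4 AO, 1/4 BO.
Crossing each possibility with the father BO and summing P(type O): 1/4·0 + 1/4·0 + 1/4·1/4 + 1/4·1/4 = 1/8.

1/8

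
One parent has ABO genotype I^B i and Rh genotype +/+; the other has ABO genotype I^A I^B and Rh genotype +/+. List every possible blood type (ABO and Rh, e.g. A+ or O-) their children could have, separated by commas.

A+, B+, AB+

Gametes from I^B i × I^A I^B give offspring ABO genotypes I^A I^B, I^A i, I^B I^B, I^B i, i.e. phenotypes A, B, AB.
Rh cross +/+ × +/+ → phenotypes Rh+.
Combining independently: A+, B+, AB+.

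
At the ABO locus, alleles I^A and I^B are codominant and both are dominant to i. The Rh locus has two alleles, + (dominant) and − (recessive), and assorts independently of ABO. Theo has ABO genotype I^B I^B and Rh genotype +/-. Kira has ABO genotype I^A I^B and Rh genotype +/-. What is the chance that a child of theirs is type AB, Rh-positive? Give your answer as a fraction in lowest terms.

ABO cross I^B I^B × I^A I^B → offspring phenotypes: 1/2 B, 1/2 AB.
Rh cross +/- × +/- → 3/4 Rh+, 1/4 Rh-.
Independent loci: P(type AB, Rh-positive) = 1/2 × 3/4 = 3/8.

3/8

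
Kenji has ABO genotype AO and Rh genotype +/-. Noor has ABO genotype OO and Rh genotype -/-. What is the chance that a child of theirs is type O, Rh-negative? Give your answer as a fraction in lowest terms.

ABO cross AO × OO → offspring phenotypes: 1/2 O, 1/2 A.
Rh cross +/- × -/- → 1/2 Rh+, 1/2 Rh-.
Independent loci: P(type O, Rh-negative) = 1/2 × 1/2 = 1/4.

1/4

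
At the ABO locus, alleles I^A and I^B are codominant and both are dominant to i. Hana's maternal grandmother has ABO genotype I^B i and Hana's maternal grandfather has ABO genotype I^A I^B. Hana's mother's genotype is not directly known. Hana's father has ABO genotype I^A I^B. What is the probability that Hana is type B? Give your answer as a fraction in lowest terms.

3/8

Hana's mother's ABO genotype from I^B i × I^A I^B: 1/4 I^A I^B, 1/4 I^A i, 1/4 I^B I^B, 1/4 I^B i.
Crossing each possibility with the father I^A I^B and summing P(type B): 1/4·1/4 + 1/4·1/4 + 1/4·1/2 + 1/4·1/2 = 3/8.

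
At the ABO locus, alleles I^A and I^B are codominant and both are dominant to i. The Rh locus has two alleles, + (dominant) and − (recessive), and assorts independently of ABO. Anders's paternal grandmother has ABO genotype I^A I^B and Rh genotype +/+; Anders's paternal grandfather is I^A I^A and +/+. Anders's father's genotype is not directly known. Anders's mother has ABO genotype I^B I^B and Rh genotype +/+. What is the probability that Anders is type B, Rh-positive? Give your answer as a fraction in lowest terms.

1/4

Anders's father's ABO genotype from I^A I^B × I^A I^A: 1/2 I^A I^A, 1/2 I^A I^B.
Crossing each possibility with the mother I^B I^B and summing P(type B): 1/2·0 + 1/2·1/2 = 1/4.
Similarly for Rh via the father's Rh distribution: P(Rh+) = 1.
Independent loci: 1/4 × 1 = 1/4.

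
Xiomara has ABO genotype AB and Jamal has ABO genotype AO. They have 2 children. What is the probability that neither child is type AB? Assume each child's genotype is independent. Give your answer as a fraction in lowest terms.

9/16

ABO cross AB × AO → 1/2 A, 1/4 B, 1/4 AB.
So P(type AB) = 1/4 per child.
P(not type AB) = 3/4 for one child; (3/4)^2 = 9/16.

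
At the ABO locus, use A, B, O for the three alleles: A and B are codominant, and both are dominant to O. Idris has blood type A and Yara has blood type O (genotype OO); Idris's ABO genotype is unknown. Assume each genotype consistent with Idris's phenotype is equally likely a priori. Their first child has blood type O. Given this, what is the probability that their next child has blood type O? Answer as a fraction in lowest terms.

1/2

Possible genotypes: Idris ∈ {AA, AO}; Yara ∈ {OO}.
Weight each parental genotype pair by prior × P(type-O child):
  AO × OO: posterior weight 1; P(next child type O) = 1/2.
Weighted sum = 1/2.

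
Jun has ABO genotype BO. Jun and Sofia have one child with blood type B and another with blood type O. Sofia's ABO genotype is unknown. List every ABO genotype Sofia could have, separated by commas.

AO, BO, OO

For each candidate genotype of Sofia, check whether crossing it with BO can produce every observed child phenotype.
  AA → possible child types {A, AB} ✗
  AB → possible child types {A, B, AB} ✗
  AO → possible child types {O, A, B, AB} ✓
  BB → possible child types {B} ✗
  BO → possible child types {O, B} ✓
  OO → possible child types {O, B} ✓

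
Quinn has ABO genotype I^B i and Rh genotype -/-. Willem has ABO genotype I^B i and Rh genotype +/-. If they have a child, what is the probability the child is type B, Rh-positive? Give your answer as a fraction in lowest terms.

ABO cross I^B i × I^B i → offspring phenotypes: 1/4 O, 3/4 B.
Rh cross -/- × +/- → 1/2 Rh+, 1/2 Rh-.
Independent loci: P(type B, Rh-positive) = 3/4 × 1/2 = 3/8.

3/8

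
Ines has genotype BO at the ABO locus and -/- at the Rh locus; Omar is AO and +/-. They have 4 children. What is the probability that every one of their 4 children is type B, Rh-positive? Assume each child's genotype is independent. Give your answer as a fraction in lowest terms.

ABO cross BO × AO → 1/4 O, 1/4 A, 1/4 B, 1/4 AB.
Rh cross -/- × +/- → 1/2 Rh+, 1/2 Rh-; so P(type B, Rh-positive) = 1/4 × 1/2 = 1/8 per child.
All 4 independent: (1/8)^4 = 1/4096.

1/4096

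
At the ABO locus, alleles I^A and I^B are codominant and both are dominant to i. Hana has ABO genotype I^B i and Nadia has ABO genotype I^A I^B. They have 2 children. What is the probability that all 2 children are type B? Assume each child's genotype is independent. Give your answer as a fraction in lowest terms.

ABO cross I^B i × I^A I^B → 1/4 A, 1/2 B, 1/4 AB.
So P(type B) = 1/2 per child.
All 2 independent: (1/2)^2 = 1/4.

1/4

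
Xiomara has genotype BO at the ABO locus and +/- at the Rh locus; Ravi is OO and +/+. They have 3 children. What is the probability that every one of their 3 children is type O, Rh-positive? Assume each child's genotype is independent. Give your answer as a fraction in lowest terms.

1/8

ABO cross BO × OO → 1/2 O, 1/2 B.
Rh cross +/- × +/+ → 1 Rh+; so P(type O, Rh-positive) = 1/2 × 1 = 1/2 per child.
All 3 independent: (1/2)^3 = 1/8.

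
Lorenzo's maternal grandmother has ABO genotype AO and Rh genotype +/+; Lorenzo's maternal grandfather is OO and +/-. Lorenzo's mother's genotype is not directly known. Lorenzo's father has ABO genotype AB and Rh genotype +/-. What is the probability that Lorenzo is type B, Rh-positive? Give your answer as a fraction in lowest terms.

Lorenzo's mother's ABO genotype from AO × OO: 1/2 AO, 1/2 OO.
Crossing each possibility with the father AB and summing P(type B): 1/2·1/4 + 1/2·1/2 = 3/8.
Similarly for Rh via the mother's Rh distribution: P(Rh+) = 7/8.
Independent loci: 3/8 × 7/8 = 21/64.

21/64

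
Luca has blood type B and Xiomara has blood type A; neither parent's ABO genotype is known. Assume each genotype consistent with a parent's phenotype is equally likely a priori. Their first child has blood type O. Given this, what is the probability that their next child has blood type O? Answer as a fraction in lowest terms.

Possible genotypes: Luca ∈ {BB, BO}; Xiomara ∈ {AA, AO}.
Weight each parental genotype pair by prior × P(type-O child):
  BO × AO: posterior weight 1; P(next child type O) = 1/4.
Weighted sum = 1/4.

1/4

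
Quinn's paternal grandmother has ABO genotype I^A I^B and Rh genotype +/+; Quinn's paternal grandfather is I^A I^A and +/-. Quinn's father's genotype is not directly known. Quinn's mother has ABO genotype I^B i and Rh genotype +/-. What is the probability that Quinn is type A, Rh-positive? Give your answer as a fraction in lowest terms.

Quinn's father's ABO genotype from I^A I^B × I^A I^A: 1/2 I^A I^A, 1/2 I^A I^B.
Crossing each possibility with the mother I^B i and summing P(type A): 1/2·1/2 + 1/2·1/4 = 3/8.
Similarly for Rh via the father's Rh distribution: P(Rh+) = 7/8.
Independent loci: 3/8 × 7/8 = 21/64.

21/64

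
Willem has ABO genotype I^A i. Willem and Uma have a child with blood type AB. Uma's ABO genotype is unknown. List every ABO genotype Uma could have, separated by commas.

I^A I^B, I^B I^B, I^B i

For each candidate genotype of Uma, check whether crossing it with I^A i can produce every observed child phenotype.
  I^A I^A → possible child types {A} ✗
  I^A I^B → possible child types {A, B, AB} ✓
  I^A i → possible child types {O, A} ✗
  I^B I^B → possible child types {B, AB} ✓
  I^B i → possible child types {O, A, B, AB} ✓
  i i → possible child types {O, A} ✗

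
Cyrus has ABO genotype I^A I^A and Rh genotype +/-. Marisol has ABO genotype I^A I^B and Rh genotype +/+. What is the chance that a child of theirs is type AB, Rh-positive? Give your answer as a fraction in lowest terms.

1/2

ABO cross I^A I^A × I^A I^B → offspring phenotypes: 1/2 A, 1/2 AB.
Rh cross +/- × +/+ → 1 Rh+.
Independent loci: P(type AB, Rh-positive) = 1/2 × 1 = 1/2.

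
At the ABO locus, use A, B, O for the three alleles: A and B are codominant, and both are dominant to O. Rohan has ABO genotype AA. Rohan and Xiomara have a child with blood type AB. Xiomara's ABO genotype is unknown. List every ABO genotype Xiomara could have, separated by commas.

For each candidate genotype of Xiomara, check whether crossing it with AA can produce every observed child phenotype.
  AA → possible child types {A} ✗
  AB → possible child types {A, AB} ✓
  AO → possible child types {A} ✗
  BB → possible child types {AB} ✓
  BO → possible child types {A, AB} ✓
  OO → possible child types {A} ✗

AB, BB, BO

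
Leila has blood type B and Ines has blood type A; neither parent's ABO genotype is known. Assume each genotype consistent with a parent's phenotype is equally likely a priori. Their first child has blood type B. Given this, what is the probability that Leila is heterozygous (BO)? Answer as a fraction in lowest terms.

1/3

Possible genotypes: Leila ∈ {BB, BO}; Ines ∈ {AA, AO}.
Weight each parental genotype pair by prior × P(type-B child):
  BB × AO: posterior weight 2/3.
  BO × AO: posterior weight 1/3.
Sum the posterior weight over pairs where Leila is BO: 1/3.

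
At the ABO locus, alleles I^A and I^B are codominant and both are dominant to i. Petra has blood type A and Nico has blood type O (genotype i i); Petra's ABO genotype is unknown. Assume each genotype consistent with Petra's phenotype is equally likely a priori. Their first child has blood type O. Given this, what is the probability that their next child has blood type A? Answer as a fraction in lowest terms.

Possible genotypes: Petra ∈ {I^A I^A, I^A i}; Nico ∈ {i i}.
Weight each parental genotype pair by prior × P(type-O child):
  I^A i × i i: posterior weight 1; P(next child type A) = 1/2.
Weighted sum = 1/2.

1/2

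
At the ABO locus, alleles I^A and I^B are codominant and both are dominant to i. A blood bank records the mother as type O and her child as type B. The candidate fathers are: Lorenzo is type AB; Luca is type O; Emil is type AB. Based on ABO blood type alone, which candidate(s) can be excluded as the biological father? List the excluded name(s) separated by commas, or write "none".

A candidate is excluded only if no genotype consistent with his phenotype could produce a type B child with a type O mother.
Luca (type O): no genotype consistent with that phenotype can produce a type-B child with a type-O mother.

Luca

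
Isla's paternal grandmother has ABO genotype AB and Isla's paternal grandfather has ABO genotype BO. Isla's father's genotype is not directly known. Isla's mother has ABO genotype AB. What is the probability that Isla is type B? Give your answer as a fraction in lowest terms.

Isla's father's ABO genotype from AB × BO: 1/4 AB, 1/4 AO, 1/4 BB, 1/4 BO.
Crossing each possibility with the mother AB and summing P(type B): 1/4·1/4 + 1/4·1/4 + 1/4·1/2 + 1/4·1/2 = 3/8.

3/8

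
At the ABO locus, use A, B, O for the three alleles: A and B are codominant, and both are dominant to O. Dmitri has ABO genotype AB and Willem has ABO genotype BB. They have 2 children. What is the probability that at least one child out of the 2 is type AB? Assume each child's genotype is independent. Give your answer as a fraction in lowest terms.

ABO cross AB × BB → 1/2 B, 1/2 AB.
So P(type AB) = 1/2 per child.
P(none) = (1/2)^2 = 1/4; P(at least one) = 1 − 1/4 = 3/4.

3/4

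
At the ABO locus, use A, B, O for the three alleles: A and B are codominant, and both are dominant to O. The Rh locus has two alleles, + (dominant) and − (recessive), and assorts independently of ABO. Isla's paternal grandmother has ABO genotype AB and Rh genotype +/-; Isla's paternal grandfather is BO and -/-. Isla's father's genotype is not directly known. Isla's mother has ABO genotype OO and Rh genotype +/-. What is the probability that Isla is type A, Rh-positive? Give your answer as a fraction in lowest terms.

Isla's father's ABO genotype from AB × BO: 1/4 AB, 1/4 AO, 1/4 BB, 1/4 BO.
Crossing each possibility with the mother OO and summing P(type A): 1/4·1/2 + 1/4·1/2 + 1/4·0 + 1/4·0 = 1/4.
Similarly for Rh via the father's Rh distribution: P(Rh+) = 5/8.
Independent loci: 1/4 × 5/8 = 5/32.

5/32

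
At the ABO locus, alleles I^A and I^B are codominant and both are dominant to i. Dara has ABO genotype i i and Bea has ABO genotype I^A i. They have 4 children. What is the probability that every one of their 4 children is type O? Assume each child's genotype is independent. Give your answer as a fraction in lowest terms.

1/16

ABO cross i i × I^A i → 1/2 O, 1/2 A.
So P(type O) = 1/2 per child.
All 4 independent: (1/2)^4 = 1/16.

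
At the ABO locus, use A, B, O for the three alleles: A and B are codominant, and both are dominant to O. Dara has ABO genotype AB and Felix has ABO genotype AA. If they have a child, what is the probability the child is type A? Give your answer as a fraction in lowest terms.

ABO cross AB × AA → offspring phenotypes: 1/2 A, 1/2 AB.
So P(type A) = 1/2.

1/2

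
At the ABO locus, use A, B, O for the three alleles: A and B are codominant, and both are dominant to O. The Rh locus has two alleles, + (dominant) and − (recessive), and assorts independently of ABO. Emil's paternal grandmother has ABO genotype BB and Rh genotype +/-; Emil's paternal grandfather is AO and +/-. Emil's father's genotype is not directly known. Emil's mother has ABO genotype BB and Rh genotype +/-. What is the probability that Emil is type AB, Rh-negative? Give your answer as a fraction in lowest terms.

Emil's father's ABO genotype from BB × AO: 1/2 AB, 1/2 BO.
Crossing each possibility with the mother BB and summing P(type AB): 1/2·1/2 + 1/2·0 = 1/4.
Similarly for Rh via the father's Rh distribution: P(Rh-) = 1/4.
Independent loci: 1/4 × 1/4 = 1/16.

1/16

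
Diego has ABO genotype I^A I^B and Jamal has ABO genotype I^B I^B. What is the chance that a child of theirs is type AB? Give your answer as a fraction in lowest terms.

ABO cross I^A I^B × I^B I^B → offspring phenotypes: 1/2 B, 1/2 AB.
So P(type AB) = 1/2.

1/2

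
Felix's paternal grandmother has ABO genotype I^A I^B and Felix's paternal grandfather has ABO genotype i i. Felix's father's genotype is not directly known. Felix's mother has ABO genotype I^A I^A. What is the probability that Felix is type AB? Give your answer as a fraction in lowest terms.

1/4

Felix's father's ABO genotype from I^A I^B × i i: 1/2 I^A i, 1/2 I^B i.
Crossing each possibility with the mother I^A I^A and summing P(type AB): 1/2·0 + 1/2·1/2 = 1/4.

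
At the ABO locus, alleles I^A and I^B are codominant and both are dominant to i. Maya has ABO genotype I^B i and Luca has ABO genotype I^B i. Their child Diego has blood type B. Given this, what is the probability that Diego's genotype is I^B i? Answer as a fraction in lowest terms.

Cross I^B i × I^B i → 1/4 I^B I^B, 1/2 I^B i, 1/4 i i.
Type-B genotypes among offspring: I^B I^B (1/4), I^B i (1/2); total 3/4.
P(I^B i | type B) = (1/2) / (3/4) = 2/3.

2/3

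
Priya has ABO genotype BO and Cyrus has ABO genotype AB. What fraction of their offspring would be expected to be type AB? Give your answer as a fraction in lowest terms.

ABO cross BO × AB → offspring phenotypes: 1/4 A, 1/2 B, 1/4 AB.
So P(type AB) = 1/4.

1/4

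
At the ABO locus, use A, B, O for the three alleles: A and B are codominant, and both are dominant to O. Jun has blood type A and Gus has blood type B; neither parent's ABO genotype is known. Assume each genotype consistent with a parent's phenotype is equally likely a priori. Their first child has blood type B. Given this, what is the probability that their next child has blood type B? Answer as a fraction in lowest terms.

5/12

Possible genotypes: Jun ∈ {AA, AO}; Gus ∈ {BB, BO}.
Weight each parental genotype pair by prior × P(type-B child):
  AO × BB: posterior weight 2/3; P(next child type B) = 1/2.
  AO × BO: posterior weight 1/3; P(next child type B) = 1/4.
Weighted sum = 5/12.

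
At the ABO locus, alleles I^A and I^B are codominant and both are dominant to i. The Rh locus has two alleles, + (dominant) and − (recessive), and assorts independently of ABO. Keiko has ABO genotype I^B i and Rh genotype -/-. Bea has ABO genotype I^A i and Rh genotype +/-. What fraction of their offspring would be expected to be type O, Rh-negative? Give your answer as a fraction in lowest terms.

1/8

ABO cross I^B i × I^A i → offspring phenotypes: 1/4 O, 1/4 A, 1/4 B, 1/4 AB.
Rh cross -/- × +/- → 1/2 Rh+, 1/2 Rh-.
Independent loci: P(type O, Rh-negative) = 1/4 × 1/2 = 1/8.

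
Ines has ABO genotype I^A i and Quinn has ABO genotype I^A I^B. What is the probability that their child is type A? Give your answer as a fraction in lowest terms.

1/2

ABO cross I^A i × I^A I^B → offspring phenotypes: 1/2 A, 1/4 B, 1/4 AB.
So P(type A) = 1/2.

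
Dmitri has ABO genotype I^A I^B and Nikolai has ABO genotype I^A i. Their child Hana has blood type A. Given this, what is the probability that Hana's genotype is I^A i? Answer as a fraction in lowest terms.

Cross I^A I^B × I^A i → 1/4 I^A I^A, 1/4 I^A I^B, 1/4 I^A i, 1/4 I^B i.
Type-A genotypes among offspring: I^A I^A (1/4), I^A i (1/4); total 1/2.
P(I^A i | type A) = (1/4) / (1/2) = 1/2.

1/2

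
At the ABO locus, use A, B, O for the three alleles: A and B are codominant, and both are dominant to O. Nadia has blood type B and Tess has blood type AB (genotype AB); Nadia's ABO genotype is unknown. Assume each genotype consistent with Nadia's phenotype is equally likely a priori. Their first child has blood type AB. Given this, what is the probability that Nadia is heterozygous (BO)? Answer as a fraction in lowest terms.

Possible genotypes: Nadia ∈ {BB, BO}; Tess ∈ {AB}.
Weight each parental genotype pair by prior × P(type-AB child):
  BB × AB: posterior weight 2/3.
  BO × AB: posterior weight 1/3.
Sum the posterior weight over pairs where Nadia is BO: 1/3.

1/3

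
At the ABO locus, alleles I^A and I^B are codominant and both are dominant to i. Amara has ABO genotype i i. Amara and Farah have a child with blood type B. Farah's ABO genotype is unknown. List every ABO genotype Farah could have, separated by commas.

For each candidate genotype of Farah, check whether crossing it with i i can produce every observed child phenotype.
  I^A I^A → possible child types {A} ✗
  I^A I^B → possible child types {A, B} ✓
  I^A i → possible child types {O, A} ✗
  I^B I^B → possible child types {B} ✓
  I^B i → possible child types {O, B} ✓
  i i → possible child types {O} ✗

I^A I^B, I^B I^B, I^B i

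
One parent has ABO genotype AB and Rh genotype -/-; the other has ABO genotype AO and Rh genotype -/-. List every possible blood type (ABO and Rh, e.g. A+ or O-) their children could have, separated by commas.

Gametes from AB × AO give offspring ABO genotypes AA, AB, AO, BO, i.e. phenotypes A, B, AB.
Rh cross -/- × -/- → phenotypes Rh-.
Combining independently: A-, B-, AB-.

A-, B-, AB-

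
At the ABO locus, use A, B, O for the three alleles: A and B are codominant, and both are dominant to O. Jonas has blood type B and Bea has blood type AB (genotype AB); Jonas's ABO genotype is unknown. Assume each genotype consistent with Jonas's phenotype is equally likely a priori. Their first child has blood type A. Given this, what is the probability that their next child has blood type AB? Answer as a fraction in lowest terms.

1/4

Possible genotypes: Jonas ∈ {BB, BO}; Bea ∈ {AB}.
Weight each parental genotype pair by prior × P(type-A child):
  BO × AB: posterior weight 1; P(next child type AB) = 1/4.
Weighted sum = 1/4.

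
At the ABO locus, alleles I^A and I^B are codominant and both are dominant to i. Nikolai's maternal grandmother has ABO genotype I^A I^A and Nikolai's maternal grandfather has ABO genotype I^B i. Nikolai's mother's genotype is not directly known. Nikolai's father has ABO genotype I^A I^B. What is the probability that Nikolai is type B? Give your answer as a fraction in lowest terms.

Nikolai's mother's ABO genotype from I^A I^A × I^B i: 1/2 I^A I^B, 1/2 I^A i.
Crossing each possibility with the father I^A I^B and summing P(type B): 1/2·1/4 + 1/2·1/4 = 1/4.

1/4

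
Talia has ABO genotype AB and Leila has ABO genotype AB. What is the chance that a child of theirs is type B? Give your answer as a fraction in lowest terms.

ABO cross AB × AB → offspring phenotypes: 1/4 A, 1/4 B, 1/2 AB.
So P(type B) = 1/4.

1/4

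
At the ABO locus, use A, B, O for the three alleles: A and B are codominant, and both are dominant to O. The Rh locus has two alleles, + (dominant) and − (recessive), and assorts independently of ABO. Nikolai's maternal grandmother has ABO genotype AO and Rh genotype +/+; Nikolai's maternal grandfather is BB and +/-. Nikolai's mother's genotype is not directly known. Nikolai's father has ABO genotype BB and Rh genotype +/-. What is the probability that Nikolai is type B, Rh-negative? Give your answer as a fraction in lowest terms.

3/32

Nikolai's mother's ABO genotype from AO × BB: 1/2 AB, 1/2 BO.
Crossing each possibility with the father BB and summing P(type B): 1/2·1/2 + 1/2·1 = 3/4.
Similarly for Rh via the mother's Rh distribution: P(Rh-) = 1/8.
Independent loci: 3/4 × 1/8 = 3/32.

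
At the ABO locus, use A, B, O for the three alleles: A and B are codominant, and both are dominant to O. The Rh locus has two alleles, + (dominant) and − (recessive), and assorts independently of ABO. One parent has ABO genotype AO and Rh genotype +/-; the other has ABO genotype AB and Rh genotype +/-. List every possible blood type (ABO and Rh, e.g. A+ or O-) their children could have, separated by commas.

Gametes from AO × AB give offspring ABO genotypes AA, AB, AO, BO, i.e. phenotypes A, B, AB.
Rh cross +/- × +/- → phenotypes Rh+, Rh-.
Combining independently: A+, A-, B+, B-, AB+, AB-.

A+, A-, B+, B-, AB+, AB-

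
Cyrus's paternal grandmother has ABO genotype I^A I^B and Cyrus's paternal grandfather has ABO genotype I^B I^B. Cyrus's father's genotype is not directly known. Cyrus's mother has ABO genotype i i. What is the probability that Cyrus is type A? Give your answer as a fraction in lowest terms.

Cyrus's father's ABO genotype from I^A I^B × I^B I^B: 1/2 I^A I^B, 1/2 I^B I^B.
Crossing each possibility with the mother i i and summing P(type A): 1/2·1/2 + 1/2·0 = 1/4.

1/4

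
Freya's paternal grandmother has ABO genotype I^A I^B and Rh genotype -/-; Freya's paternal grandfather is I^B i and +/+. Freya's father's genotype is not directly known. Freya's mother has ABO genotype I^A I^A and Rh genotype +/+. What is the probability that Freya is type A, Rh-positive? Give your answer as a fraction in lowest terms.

Freya's father's ABO genotype from I^A I^B × I^B i: 1/4 I^A I^B, 1/4 I^A i, 1/4 I^B I^B, 1/4 I^B i.
Crossing each possibility with the mother I^A I^A and summing P(type A): 1/4·1/2 + 1/4·1 + 1/4·0 + 1/4·1/2 = 1/2.
Similarly for Rh via the father's Rh distribution: P(Rh+) = 1.
Independent loci: 1/2 × 1 = 1/2.

1/2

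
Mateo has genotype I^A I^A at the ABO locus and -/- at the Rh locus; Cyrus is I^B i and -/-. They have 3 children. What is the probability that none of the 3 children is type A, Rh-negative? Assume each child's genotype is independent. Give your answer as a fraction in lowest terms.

1/8

ABO cross I^A I^A × I^B i → 1/2 A, 1/2 AB.
Rh cross -/- × -/- → 1 Rh-; so P(type A, Rh-negative) = 1/2 × 1 = 1/2 per child.
P(not type A, Rh-negative) = 1/2 for one child; (1/2)^3 = 1/8.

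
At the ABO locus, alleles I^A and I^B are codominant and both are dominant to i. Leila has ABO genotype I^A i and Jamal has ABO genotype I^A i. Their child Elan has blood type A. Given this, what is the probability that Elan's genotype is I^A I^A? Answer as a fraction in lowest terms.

1/3

Cross I^A i × I^A i → 1/4 I^A I^A, 1/2 I^A i, 1/4 i i.
Type-A genotypes among offspring: I^A I^A (1/4), I^A i (1/2); total 3/4.
P(I^A I^A | type A) = (1/4) / (3/4) = 1/3.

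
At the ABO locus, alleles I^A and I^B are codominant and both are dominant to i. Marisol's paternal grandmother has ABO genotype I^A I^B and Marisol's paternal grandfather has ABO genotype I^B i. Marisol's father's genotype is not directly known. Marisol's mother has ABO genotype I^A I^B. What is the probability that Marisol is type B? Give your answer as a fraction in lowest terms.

Marisol's father's ABO genotype from I^A I^B × I^B i: 1/4 I^A I^B, 1/4 I^A i, 1/4 I^B I^B, 1/4 I^B i.
Crossing each possibility with the mother I^A I^B and summing P(type B): 1/4·1/4 + 1/4·1/4 + 1/4·1/2 + 1/4·1/2 = 3/8.

3/8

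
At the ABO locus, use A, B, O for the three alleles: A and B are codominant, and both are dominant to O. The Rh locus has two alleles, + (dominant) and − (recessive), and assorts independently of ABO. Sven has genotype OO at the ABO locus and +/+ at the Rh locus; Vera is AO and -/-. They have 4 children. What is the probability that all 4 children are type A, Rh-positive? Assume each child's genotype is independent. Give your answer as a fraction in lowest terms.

1/16

ABO cross OO × AO → 1/2 O, 1/2 A.
Rh cross +/+ × -/- → 1 Rh+; so P(type A, Rh-positive) = 1/2 × 1 = 1/2 per child.
All 4 independent: (1/2)^4 = 1/16.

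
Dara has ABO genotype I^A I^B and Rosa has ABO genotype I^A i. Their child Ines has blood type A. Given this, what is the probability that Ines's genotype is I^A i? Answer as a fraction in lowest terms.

1/2

Cross I^A I^B × I^A i → 1/4 I^A I^A, 1/4 I^A I^B, 1/4 I^A i, 1/4 I^B i.
Type-A genotypes among offspring: I^A I^A (1/4), I^A i (1/4); total 1/2.
P(I^A i | type A) = (1/4) / (1/2) = 1/2.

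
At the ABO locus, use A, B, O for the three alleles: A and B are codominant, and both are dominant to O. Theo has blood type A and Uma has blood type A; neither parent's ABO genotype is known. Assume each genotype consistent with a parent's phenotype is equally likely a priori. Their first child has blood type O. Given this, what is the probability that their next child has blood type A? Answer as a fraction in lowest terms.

3/4

Possible genotypes: Theo ∈ {AA, AO}; Uma ∈ {AA, AO}.
Weight each parental genotype pair by prior × P(type-O child):
  AO × AO: posterior weight 1; P(next child type A) = 3/4.
Weighted sum = 3/4.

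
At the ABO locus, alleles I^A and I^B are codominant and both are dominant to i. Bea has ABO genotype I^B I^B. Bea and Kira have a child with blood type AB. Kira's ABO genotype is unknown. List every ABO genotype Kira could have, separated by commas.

For each candidate genotype of Kira, check whether crossing it with I^B I^B can produce every observed child phenotype.
  I^A I^A → possible child types {AB} ✓
  I^A I^B → possible child types {B, AB} ✓
  I^A i → possible child types {B, AB} ✓
  I^B I^B → possible child types {B} ✗
  I^B i → possible child types {B} ✗
  i i → possible child types {B} ✗

I^A I^A, I^A I^B, I^A i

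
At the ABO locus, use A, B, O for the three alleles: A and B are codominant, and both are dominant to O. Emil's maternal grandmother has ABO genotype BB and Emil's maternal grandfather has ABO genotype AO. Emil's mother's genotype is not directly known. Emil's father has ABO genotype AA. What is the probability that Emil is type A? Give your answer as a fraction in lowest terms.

Emil's mother's ABO genotype from BB × AO: 1/2 AB, 1/2 BO.
Crossing each possibility with the father AA and summing P(type A): 1/2·1/2 + 1/2·1/2 = 1/2.

1/2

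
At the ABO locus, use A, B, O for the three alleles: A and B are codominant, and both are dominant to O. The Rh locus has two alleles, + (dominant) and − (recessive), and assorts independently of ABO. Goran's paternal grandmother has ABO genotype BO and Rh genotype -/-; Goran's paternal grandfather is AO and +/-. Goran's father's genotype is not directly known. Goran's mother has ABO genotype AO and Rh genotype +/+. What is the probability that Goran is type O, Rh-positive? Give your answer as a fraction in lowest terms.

1/4

Goran's father's ABO genotype from BO × AO: 1/4 AB, 1/4 AO, 1/4 BO, 1/4 OO.
Crossing each possibility with the mother AO and summing P(type O): 1/4·0 + 1/4·1/4 + 1/4·1/4 + 1/4·1/2 = 1/4.
Similarly for Rh via the father's Rh distribution: P(Rh+) = 1.
Independent loci: 1/4 × 1 = 1/4.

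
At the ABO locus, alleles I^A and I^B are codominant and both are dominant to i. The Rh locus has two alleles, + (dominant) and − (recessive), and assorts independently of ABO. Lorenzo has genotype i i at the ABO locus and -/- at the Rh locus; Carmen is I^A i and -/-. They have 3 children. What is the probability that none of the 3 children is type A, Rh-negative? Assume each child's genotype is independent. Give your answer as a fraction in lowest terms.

1/8

ABO cross i i × I^A i → 1/2 O, 1/2 A.
Rh cross -/- × -/- → 1 Rh-; so P(type A, Rh-negative) = 1/2 × 1 = 1/2 per child.
P(not type A, Rh-negative) = 1/2 for one child; (1/2)^3 = 1/8.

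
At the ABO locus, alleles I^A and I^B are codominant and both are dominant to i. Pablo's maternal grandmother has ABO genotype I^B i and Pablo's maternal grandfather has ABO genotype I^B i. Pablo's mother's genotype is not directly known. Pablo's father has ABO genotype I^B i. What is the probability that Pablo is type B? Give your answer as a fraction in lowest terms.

Pablo's mother's ABO genotype from I^B i × I^B i: 1/4 I^B I^B, 1/2 I^B i, 1/4 i i.
Crossing each possibility with the father I^B i and summing P(type B): 1/4·1 + 1/2·3/4 + 1/4·1/2 = 3/4.

3/4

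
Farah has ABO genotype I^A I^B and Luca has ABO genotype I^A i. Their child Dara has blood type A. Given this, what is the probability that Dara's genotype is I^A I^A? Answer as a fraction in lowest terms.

Cross I^A I^B × I^A i → 1/4 I^A I^A, 1/4 I^A I^B, 1/4 I^A i, 1/4 I^B i.
Type-A genotypes among offspring: I^A I^A (1/4), I^A i (1/4); total 1/2.
P(I^A I^A | type A) = (1/4) / (1/2) = 1/2.

1/2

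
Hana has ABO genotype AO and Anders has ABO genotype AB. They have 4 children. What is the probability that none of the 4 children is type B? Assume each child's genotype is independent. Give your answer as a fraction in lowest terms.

ABO cross AO × AB → 1/2 A, 1/4 B, 1/4 AB.
So P(type B) = 1/4 per child.
P(not type B) = 3/4 for one child; (3/4)^4 = 81/256.

81/256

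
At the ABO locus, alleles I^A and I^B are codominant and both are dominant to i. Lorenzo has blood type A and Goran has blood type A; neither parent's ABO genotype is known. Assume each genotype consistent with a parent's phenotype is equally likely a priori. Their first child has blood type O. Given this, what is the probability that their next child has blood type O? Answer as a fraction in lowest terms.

Possible genotypes: Lorenzo ∈ {I^A I^A, I^A i}; Goran ∈ {I^A I^A, I^A i}.
Weight each parental genotype pair by prior × P(type-O child):
  I^A i × I^A i: posterior weight 1; P(next child type O) = 1/4.
Weighted sum = 1/4.

1/4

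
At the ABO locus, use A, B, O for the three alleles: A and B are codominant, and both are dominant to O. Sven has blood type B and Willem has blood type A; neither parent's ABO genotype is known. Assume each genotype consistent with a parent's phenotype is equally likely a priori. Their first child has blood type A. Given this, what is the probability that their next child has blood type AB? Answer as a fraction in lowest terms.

5/12

Possible genotypes: Sven ∈ {BB, BO}; Willem ∈ {AA, AO}.
Weight each parental genotype pair by prior × P(type-A child):
  BO × AA: posterior weight 2/3; P(next child type AB) = 1/2.
  BO × AO: posterior weight 1/3; P(next child type AB) = 1/4.
Weighted sum = 5/12.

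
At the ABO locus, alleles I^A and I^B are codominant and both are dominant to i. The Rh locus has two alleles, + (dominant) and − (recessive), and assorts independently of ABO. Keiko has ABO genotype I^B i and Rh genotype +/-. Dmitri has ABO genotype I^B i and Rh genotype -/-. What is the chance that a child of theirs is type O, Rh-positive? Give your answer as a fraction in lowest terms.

1/8

ABO cross I^B i × I^B i → offspring phenotypes: 1/4 O, 3/4 B.
Rh cross +/- × -/- → 1/2 Rh+, 1/2 Rh-.
Independent loci: P(type O, Rh-positive) = 1/4 × 1/2 = 1/8.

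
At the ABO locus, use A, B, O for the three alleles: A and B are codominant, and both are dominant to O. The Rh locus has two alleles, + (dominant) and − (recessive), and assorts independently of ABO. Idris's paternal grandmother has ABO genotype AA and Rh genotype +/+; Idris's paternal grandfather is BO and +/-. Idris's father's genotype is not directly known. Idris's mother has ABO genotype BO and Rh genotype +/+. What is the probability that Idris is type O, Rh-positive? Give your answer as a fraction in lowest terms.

Idris's father's ABO genotype from AA × BO: 1/2 AB, 1/2 AO.
Crossing each possibility with the mother BO and summing P(type O): 1/2·0 + 1/2·1/4 = 1/8.
Similarly for Rh via the father's Rh distribution: P(Rh+) = 1.
Independent loci: 1/8 × 1 = 1/8.

1/8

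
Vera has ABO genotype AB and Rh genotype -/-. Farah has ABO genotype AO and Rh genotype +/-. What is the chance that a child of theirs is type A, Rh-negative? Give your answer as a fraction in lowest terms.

ABO cross AB × AO → offspring phenotypes: 1/2 A, 1/4 B, 1/4 AB.
Rh cross -/- × +/- → 1/2 Rh+, 1/2 Rh-.
Independent loci: P(type A, Rh-negative) = 1/2 × 1/2 = 1/4.

1/4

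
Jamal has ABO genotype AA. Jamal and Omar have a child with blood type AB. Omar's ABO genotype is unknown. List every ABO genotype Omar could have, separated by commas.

AB, BB, BO

For each candidate genotype of Omar, check whether crossing it with AA can produce every observed child phenotype.
  AA → possible child types {A} ✗
  AB → possible child types {A, AB} ✓
  AO → possible child types {A} ✗
  BB → possible child types {AB} ✓
  BO → possible child types {A, AB} ✓
  OO → possible child types {A} ✗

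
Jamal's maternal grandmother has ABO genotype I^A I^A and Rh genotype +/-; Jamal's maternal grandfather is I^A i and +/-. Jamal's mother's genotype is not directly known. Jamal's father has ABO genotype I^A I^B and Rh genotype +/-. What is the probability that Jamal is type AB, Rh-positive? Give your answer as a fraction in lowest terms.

9/32

Jamal's mother's ABO genotype from I^A I^A × I^A i: 1/2 I^A I^A, 1/2 I^A i.
Crossing each possibility with the father I^A I^B and summing P(type AB): 1/2·1/2 + 1/2·1/4 = 3/8.
Similarly for Rh via the mother's Rh distribution: P(Rh+) = 3/4.
Independent loci: 3/8 × 3/4 = 9/32.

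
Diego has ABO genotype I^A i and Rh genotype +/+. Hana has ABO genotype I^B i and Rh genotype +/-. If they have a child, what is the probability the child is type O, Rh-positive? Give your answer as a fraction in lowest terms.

1/4

ABO cross I^A i × I^B i → offspring phenotypes: 1/4 O, 1/4 A, 1/4 B, 1/4 AB.
Rh cross +/+ × +/- → 1 Rh+.
Independent loci: P(type O, Rh-positive) = 1/4 × 1 = 1/4.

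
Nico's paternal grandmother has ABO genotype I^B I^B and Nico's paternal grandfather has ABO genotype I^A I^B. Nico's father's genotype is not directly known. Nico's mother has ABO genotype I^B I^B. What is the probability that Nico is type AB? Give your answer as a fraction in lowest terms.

1/4

Nico's father's ABO genotype from I^B I^B × I^A I^B: 1/2 I^A I^B, 1/2 I^B I^B.
Crossing each possibility with the mother I^B I^B and summing P(type AB): 1/2·1/2 + 1/2·0 = 1/4.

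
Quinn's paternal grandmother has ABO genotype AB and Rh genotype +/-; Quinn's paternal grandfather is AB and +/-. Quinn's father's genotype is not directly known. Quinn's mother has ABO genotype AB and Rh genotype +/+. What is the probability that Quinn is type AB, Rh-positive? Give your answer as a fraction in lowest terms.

Quinn's father's ABO genotype from AB × AB: 1/4 AA, 1/2 AB, 1/4 BB.
Crossing each possibility with the mother AB and summing P(type AB): 1/4·1/2 + 1/2·1/2 + 1/4·1/2 = 1/2.
Similarly for Rh via the father's Rh distribution: P(Rh+) = 1.
Independent loci: 1/2 × 1 = 1/2.

1/2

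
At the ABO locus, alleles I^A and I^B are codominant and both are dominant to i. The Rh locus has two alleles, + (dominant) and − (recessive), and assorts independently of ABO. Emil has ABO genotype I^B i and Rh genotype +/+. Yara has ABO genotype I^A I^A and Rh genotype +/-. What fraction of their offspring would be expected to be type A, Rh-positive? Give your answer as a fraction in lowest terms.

1/2

ABO cross I^B i × I^A I^A → offspring phenotypes: 1/2 A, 1/2 AB.
Rh cross +/+ × +/- → 1 Rh+.
Independent loci: P(type A, Rh-positive) = 1/2 × 1 = 1/2.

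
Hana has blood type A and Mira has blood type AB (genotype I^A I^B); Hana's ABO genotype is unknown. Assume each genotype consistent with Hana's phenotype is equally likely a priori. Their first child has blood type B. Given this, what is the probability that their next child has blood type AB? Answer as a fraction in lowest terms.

1/4

Possible genotypes: Hana ∈ {I^A I^A, I^A i}; Mira ∈ {I^A I^B}.
Weight each parental genotype pair by prior × P(type-B child):
  I^A i × I^A I^B: posterior weight 1; P(next child type AB) = 1/4.
Weighted sum = 1/4.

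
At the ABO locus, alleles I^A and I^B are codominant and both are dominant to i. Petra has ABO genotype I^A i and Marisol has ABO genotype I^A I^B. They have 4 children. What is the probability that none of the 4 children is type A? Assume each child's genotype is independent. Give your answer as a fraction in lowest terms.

ABO cross I^A i × I^A I^B → 1/2 A, 1/4 B, 1/4 AB.
So P(type A) = 1/2 per child.
P(not type A) = 1/2 for one child; (1/2)^4 = 1/16.

1/16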